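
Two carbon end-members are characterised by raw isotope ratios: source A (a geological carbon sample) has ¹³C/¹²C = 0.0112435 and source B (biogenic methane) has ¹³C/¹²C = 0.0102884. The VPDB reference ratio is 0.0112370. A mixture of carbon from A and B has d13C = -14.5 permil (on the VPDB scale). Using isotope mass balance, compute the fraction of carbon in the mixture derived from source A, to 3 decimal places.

δ_A = (0.0112435/0.0112370 − 1)×1000 = (1.000578 − 1)×1000 = 0.578 permil
δ_B = (0.0102884/0.0112370 − 1)×1000 = (0.915582 − 1)×1000 = -84.418 permil
f_A = (δ_mix − δ_B)/(δ_A − δ_B) = (-14.5 − (-84.418))/(0.578 − (-84.418))
f_A = 69.918 / 84.996 = 0.8226

0.823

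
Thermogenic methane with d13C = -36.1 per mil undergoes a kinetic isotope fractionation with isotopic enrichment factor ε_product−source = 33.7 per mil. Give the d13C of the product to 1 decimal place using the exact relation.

Exactly, δ_product = (δ_source + 1000)·(ε/1000 + 1) − 1000.
δ_product = (-36.1 + 1000) × (33.7/1000 + 1) − 1000
δ_product = -3.62 per mil

-3.6 per mil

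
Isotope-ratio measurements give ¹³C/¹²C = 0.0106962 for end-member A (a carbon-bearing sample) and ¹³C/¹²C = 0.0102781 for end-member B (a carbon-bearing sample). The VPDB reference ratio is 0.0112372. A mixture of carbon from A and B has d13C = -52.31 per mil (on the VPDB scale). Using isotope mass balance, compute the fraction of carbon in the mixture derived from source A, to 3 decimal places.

δ_A = (0.0106962/0.0112372 − 1)×1000 = (0.951856 − 1)×1000 = -48.144 per mil
δ_B = (0.0102781/0.0112372 − 1)×1000 = (0.914650 − 1)×1000 = -85.350 per mil
f_A = (δ_mix − δ_B)/(δ_A − δ_B) = (-52.31 − (-85.350))/(-48.144 − (-85.350))
f_A = 33.040 / 37.207 = 0.8880

0.888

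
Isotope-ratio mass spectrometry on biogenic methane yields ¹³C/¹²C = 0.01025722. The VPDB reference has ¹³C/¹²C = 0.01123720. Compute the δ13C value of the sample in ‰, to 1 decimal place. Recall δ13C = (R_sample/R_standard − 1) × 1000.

δ13C = (R_sample / R_standard − 1) × 1000
R_sample / R_standard = 0.01025722 / 0.01123720 = 0.912791
δ13C = (0.912791 − 1) × 1000 = -87.21‰

-87.2‰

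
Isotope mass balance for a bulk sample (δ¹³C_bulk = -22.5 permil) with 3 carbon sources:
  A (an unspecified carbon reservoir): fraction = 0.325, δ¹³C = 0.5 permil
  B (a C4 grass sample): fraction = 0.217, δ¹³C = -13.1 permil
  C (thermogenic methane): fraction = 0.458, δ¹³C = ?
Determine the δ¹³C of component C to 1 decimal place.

-43.3 permil

Isotope mass balance: δ_bulk = Σ fᵢ·δᵢ.
-22.5 = 0.325×(0.5) + 0.217×(-13.1) + 0.458×δ_C
0.458·δ_C = -22.5 − (-2.680) = -19.820
δ_C = -19.820 / 0.458 = -43.27 permil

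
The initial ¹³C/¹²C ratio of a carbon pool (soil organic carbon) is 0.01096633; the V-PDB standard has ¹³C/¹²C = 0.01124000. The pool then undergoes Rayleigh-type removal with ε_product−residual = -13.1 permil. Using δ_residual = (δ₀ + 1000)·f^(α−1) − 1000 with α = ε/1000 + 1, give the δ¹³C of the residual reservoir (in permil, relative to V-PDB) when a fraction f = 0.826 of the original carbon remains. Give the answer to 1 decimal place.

-21.9 permil

δ₀ = (0.01096633/0.01124000 − 1)×1000 = (0.975652 − 1)×1000 = -24.348 permil
α − 1 = ε/1000 = -0.0131
f^(α−1) = 0.826^(-0.0131) = 1.002507
δ_res = (-24.348 + 1000) × 1.002507 − 1000 = 978.098 − 1000 = -21.90 permil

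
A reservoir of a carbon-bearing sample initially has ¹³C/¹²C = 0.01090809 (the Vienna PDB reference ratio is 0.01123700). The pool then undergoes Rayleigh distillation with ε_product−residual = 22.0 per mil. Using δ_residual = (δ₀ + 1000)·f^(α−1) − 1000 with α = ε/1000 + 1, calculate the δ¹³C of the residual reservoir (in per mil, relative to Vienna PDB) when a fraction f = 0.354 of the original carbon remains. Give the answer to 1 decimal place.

δ₀ = (0.01090809/0.01123700 − 1)×1000 = (0.970730 − 1)×1000 = -29.270 per mil
α − 1 = ε/1000 = 0.0220
f^(α−1) = 0.354^(0.0220) = 0.977413
δ_res = (-29.270 + 1000) × 0.977413 − 1000 = 948.804 − 1000 = -51.20 per mil

-51.2 per mil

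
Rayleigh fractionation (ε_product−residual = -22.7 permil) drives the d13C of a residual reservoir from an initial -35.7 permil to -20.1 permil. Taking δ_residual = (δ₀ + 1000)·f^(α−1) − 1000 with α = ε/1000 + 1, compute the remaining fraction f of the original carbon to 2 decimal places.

0.49

α − 1 = ε/1000 = -0.0227
(δ_res + 1000)/(δ₀ + 1000) = (-20.1 + 1000)/(-35.7 + 1000) = 979.9/964.3 = 1.016178
f = 1.016178^(1/-0.0227) = exp(ln(1.016178)/-0.0227) = exp(0.01605/-0.0227)
f = exp(-0.7070) = 0.4931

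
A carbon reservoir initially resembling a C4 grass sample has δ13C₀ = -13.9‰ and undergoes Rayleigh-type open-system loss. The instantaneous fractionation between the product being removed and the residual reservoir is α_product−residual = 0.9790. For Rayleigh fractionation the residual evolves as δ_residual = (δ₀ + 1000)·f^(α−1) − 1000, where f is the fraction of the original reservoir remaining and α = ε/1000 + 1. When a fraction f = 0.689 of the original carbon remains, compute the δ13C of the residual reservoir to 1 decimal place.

Rayleigh residual: δ_res = (δ₀ + 1000)·f^(α−1) − 1000
α − 1 = -0.02100
f^(α−1) = 0.689^(-0.02100) = 1.007853
δ_res = (-13.9 + 1000) × 1.007853 − 1000 = 993.844 − 1000 = -6.16‰

-6.2‰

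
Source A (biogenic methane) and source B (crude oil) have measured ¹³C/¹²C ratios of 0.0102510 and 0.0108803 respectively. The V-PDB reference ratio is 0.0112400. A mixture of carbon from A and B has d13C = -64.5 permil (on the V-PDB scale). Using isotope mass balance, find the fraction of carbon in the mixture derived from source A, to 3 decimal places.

δ_A = (0.0102510/0.0112400 − 1)×1000 = (0.912011 − 1)×1000 = -87.989 permil
δ_B = (0.0108803/0.0112400 − 1)×1000 = (0.967998 − 1)×1000 = -32.002 permil
f_A = (δ_mix − δ_B)/(δ_A − δ_B) = (-64.5 − (-32.002))/(-87.989 − (-32.002))
f_A = -32.498 / -55.988 = 0.5805

0.580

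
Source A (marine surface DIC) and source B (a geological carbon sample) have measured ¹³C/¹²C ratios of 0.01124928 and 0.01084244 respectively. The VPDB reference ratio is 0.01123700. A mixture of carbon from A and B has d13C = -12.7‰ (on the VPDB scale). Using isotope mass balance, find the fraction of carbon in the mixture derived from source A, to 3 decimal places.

0.619

δ_A = (0.01124928/0.01123700 − 1)×1000 = (1.001093 − 1)×1000 = 1.093‰
δ_B = (0.01084244/0.01123700 − 1)×1000 = (0.964887 − 1)×1000 = -35.113‰
f_A = (δ_mix − δ_B)/(δ_A − δ_B) = (-12.7 − (-35.113))/(1.093 − (-35.113))
f_A = 22.413 / 36.205 = 0.6190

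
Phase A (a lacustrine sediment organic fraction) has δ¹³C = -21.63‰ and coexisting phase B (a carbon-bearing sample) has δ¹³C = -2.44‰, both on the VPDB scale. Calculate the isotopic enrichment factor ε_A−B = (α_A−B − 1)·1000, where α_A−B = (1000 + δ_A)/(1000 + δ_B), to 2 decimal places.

-19.24‰

α_A−B = (1000 + -21.63) / (1000 + -2.44) = 978.37 / 997.56 = 0.980763
ε_A−B = (0.980763 − 1) × 1000 = -19.237‰
(The approximation ε ≈ δ_A − δ_B would give -19.19‰.)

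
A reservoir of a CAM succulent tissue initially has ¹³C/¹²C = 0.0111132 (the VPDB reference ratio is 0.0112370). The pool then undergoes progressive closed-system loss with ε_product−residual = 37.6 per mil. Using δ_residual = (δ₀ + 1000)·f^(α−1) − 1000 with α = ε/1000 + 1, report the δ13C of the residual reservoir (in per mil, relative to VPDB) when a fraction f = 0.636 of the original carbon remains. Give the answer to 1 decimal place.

-27.7 per mil

δ₀ = (0.0111132/0.0112370 − 1)×1000 = (0.988983 − 1)×1000 = -11.017 per mil
α − 1 = ε/1000 = 0.0376
f^(α−1) = 0.636^(0.0376) = 0.983128
δ_res = (-11.017 + 1000) × 0.983128 − 1000 = 972.297 − 1000 = -27.70 per mil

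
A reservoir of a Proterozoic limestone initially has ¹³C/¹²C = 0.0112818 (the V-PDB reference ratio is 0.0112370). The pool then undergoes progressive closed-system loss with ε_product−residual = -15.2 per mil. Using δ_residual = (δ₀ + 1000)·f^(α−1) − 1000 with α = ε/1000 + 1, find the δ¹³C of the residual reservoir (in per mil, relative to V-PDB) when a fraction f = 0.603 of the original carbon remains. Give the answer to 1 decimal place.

δ₀ = (0.0112818/0.0112370 − 1)×1000 = (1.003987 − 1)×1000 = 3.987 per mil
α − 1 = ε/1000 = -0.0152
f^(α−1) = 0.603^(-0.0152) = 1.007718
δ_res = (3.987 + 1000) × 1.007718 − 1000 = 1011.736 − 1000 = 11.74 per mil

11.7 per mil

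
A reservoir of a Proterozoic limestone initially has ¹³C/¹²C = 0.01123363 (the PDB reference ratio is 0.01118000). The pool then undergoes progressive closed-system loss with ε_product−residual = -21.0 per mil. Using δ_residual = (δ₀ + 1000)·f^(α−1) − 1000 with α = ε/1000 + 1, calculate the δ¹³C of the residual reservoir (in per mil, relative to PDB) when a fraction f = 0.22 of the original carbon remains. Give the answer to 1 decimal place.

37.3 per mil

δ₀ = (0.01123363/0.01118000 − 1)×1000 = (1.004797 − 1)×1000 = 4.797 per mil
α − 1 = ε/1000 = -0.0210
f^(α−1) = 0.22^(-0.0210) = 1.032308
δ_res = (4.797 + 1000) × 1.032308 − 1000 = 1037.260 − 1000 = 37.26 per mil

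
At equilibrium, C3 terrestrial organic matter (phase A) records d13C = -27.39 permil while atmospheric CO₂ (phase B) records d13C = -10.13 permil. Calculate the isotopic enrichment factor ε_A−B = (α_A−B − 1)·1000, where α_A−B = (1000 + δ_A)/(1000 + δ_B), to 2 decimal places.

α_A−B = (1000 + -27.39) / (1000 + -10.13) = 972.61 / 989.87 = 0.982563
ε_A−B = (0.982563 − 1) × 1000 = -17.437 permil
(The approximation ε ≈ δ_A − δ_B would give -17.26 permil.)

-17.44 permil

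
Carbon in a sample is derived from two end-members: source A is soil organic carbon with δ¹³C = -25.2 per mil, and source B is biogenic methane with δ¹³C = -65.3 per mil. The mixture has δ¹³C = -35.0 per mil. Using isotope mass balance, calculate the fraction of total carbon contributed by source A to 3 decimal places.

δ_mix = f_A·δ_A + (1 − f_A)·δ_B  ⇒  f_A = (δ_mix − δ_B)/(δ_A − δ_B)
f_A = (-35.0 − (-65.3)) / (-25.2 − (-65.3))
f_A = 30.3 / 40.1 = 0.7556

0.756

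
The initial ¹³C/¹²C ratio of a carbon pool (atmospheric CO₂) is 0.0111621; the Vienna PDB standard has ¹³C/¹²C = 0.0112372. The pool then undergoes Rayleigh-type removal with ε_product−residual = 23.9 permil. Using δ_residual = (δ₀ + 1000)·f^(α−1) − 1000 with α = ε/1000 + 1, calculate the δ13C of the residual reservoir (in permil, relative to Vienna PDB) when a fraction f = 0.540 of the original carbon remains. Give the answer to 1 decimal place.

-21.2 permil

δ₀ = (0.0111621/0.0112372 − 1)×1000 = (0.993317 − 1)×1000 = -6.683 permil
α − 1 = ε/1000 = 0.0239
f^(α−1) = 0.540^(0.0239) = 0.985381
δ_res = (-6.683 + 1000) × 0.985381 − 1000 = 978.796 − 1000 = -21.20 permil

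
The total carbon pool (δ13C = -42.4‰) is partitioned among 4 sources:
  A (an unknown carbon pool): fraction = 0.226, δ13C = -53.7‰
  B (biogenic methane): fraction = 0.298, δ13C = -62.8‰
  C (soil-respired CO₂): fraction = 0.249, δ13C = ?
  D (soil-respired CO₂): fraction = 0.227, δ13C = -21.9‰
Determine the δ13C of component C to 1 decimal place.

Isotope mass balance: δ_bulk = Σ fᵢ·δᵢ.
-42.4 = 0.226×(-53.7) + 0.298×(-62.8) + 0.249×δ_C + 0.227×(-21.9)
0.249·δ_C = -42.4 − (-35.822) = -6.578
δ_C = -6.578 / 0.249 = -26.42‰

-26.4‰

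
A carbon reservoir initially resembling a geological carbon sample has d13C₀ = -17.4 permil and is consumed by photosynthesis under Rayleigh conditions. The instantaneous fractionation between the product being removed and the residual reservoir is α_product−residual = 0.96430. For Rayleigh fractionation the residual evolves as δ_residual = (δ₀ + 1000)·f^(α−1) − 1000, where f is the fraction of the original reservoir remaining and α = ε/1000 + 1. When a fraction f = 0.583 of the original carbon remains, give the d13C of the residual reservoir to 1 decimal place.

Rayleigh residual: δ_res = (δ₀ + 1000)·f^(α−1) − 1000
α − 1 = -0.03570
f^(α−1) = 0.583^(-0.03570) = 1.019449
δ_res = (-17.4 + 1000) × 1.019449 − 1000 = 1001.711 − 1000 = 1.71 permil

1.7 permil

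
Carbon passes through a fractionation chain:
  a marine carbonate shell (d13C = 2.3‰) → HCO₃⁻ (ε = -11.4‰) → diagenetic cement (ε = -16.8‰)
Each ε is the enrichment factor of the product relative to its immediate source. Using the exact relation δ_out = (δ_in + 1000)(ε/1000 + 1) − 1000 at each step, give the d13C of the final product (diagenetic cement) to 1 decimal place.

-25.8‰

step 1: δ = (2.30 + 1000)·(-11.4/1000 + 1) − 1000 = -9.13‰
step 2: δ = (-9.13 + 1000)·(-16.8/1000 + 1) − 1000 = -25.77‰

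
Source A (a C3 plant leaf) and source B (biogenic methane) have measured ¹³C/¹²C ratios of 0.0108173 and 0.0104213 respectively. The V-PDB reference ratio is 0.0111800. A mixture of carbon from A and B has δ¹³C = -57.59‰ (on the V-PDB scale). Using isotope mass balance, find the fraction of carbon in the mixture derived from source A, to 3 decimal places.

δ_A = (0.0108173/0.0111800 − 1)×1000 = (0.967558 − 1)×1000 = -32.442‰
δ_B = (0.0104213/0.0111800 − 1)×1000 = (0.932138 − 1)×1000 = -67.862‰
f_A = (δ_mix − δ_B)/(δ_A − δ_B) = (-57.59 − (-67.862))/(-32.442 − (-67.862))
f_A = 10.272 / 35.420 = 0.2900

0.290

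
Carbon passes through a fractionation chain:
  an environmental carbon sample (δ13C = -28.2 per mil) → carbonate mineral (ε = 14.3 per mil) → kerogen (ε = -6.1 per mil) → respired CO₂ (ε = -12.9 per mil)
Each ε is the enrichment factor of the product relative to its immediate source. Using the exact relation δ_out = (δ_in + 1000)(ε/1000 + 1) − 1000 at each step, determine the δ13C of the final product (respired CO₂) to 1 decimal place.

step 1: δ = (-28.20 + 1000)·(14.3/1000 + 1) − 1000 = -14.30 per mil
step 2: δ = (-14.30 + 1000)·(-6.1/1000 + 1) − 1000 = -20.32 per mil
step 3: δ = (-20.32 + 1000)·(-12.9/1000 + 1) − 1000 = -32.95 per mil

-33.0 per mil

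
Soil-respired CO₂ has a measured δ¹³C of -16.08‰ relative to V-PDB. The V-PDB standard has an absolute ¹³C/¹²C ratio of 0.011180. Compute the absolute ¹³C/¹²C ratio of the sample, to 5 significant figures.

0.011000

R_sample = R_standard × (δ¹³C/1000 + 1)
R_sample = 0.011180 × (-16.08/1000 + 1) = 0.011180 × 0.983920
R_sample = 0.0110002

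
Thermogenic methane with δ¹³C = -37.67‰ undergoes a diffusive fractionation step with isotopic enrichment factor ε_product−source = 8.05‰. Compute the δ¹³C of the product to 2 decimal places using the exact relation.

-29.92‰

Exactly, δ_product = (δ_source + 1000)·(ε/1000 + 1) − 1000.
δ_product = (-37.67 + 1000) × (8.05/1000 + 1) − 1000
δ_product = -29.923‰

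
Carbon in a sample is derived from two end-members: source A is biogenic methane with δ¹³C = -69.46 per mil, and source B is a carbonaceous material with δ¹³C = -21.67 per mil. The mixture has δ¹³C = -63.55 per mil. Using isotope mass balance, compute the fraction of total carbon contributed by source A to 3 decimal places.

δ_mix = f_A·δ_A + (1 − f_A)·δ_B  ⇒  f_A = (δ_mix − δ_B)/(δ_A − δ_B)
f_A = (-63.55 − (-21.67)) / (-69.46 − (-21.67))
f_A = -41.88 / -47.79 = 0.8763

0.876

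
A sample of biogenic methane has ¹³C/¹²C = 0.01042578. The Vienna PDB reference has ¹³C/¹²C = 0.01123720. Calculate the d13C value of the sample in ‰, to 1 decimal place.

d13C = (R_sample / R_standard − 1) × 1000
R_sample / R_standard = 0.01042578 / 0.01123720 = 0.927792
d13C = (0.927792 − 1) × 1000 = -72.21‰

-72.2‰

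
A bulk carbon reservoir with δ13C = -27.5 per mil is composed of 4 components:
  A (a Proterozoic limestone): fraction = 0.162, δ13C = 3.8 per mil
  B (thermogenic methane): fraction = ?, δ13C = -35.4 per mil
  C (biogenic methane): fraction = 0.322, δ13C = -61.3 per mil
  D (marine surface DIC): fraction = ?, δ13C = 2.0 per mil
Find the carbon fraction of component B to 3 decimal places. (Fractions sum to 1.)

Let f_B and f_D be the unknown fractions; fractions sum to 1 so f_B + f_D = 0.516.
Mass balance: Σ fᵢ·δᵢ = δ_bulk ⇒ f_B·(-35.4) + f_D·(2.0) = -27.5 − (-19.123) = -8.377
Substitute f_D = 0.516 − f_B:
f_B·(-35.4 − 2.0) = -8.377 − 0.516×(2.0) = -9.409
f_B = -9.409 / -37.4 = 0.2516

0.252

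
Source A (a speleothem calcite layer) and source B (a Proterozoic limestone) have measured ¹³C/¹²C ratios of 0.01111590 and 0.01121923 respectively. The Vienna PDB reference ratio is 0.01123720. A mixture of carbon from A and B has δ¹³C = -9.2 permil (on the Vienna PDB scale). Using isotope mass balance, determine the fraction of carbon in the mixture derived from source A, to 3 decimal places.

0.827

δ_A = (0.01111590/0.01123720 − 1)×1000 = (0.989205 − 1)×1000 = -10.795 permil
δ_B = (0.01121923/0.01123720 − 1)×1000 = (0.998401 − 1)×1000 = -1.599 permil
f_A = (δ_mix − δ_B)/(δ_A − δ_B) = (-9.2 − (-1.599))/(-10.795 − (-1.599))
f_A = -7.601 / -9.195 = 0.8266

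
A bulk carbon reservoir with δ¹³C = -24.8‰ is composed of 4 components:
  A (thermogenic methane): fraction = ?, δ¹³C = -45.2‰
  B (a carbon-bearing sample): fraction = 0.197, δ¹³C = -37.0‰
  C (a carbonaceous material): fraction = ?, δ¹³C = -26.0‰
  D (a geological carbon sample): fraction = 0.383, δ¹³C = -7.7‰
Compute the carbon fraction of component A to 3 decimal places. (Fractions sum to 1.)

0.190

Let f_A and f_C be the unknown fractions; fractions sum to 1 so f_A + f_C = 0.420.
Mass balance: Σ fᵢ·δᵢ = δ_bulk ⇒ f_A·(-45.2) + f_C·(-26.0) = -24.8 − (-10.238) = -14.562
Substitute f_C = 0.420 − f_A:
f_A·(-45.2 − -26.0) = -14.562 − 0.420×(-26.0) = -3.642
f_A = -3.642 / -19.2 = 0.1897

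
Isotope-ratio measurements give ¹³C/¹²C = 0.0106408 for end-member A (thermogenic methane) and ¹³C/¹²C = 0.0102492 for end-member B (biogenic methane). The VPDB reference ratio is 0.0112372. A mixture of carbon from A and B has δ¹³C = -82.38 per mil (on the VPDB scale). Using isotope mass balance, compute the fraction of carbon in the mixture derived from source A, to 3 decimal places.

δ_A = (0.0106408/0.0112372 − 1)×1000 = (0.946926 − 1)×1000 = -53.074 per mil
δ_B = (0.0102492/0.0112372 − 1)×1000 = (0.912078 − 1)×1000 = -87.922 per mil
f_A = (δ_mix − δ_B)/(δ_A − δ_B) = (-82.38 − (-87.922))/(-53.074 − (-87.922))
f_A = 5.542 / 34.849 = 0.1590

0.159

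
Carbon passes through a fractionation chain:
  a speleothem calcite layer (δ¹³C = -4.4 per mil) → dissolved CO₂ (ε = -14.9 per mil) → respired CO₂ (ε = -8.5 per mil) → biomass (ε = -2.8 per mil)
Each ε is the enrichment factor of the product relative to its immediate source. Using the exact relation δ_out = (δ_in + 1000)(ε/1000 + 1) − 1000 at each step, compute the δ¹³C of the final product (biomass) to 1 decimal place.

step 1: δ = (-4.40 + 1000)·(-14.9/1000 + 1) − 1000 = -19.23 per mil
step 2: δ = (-19.23 + 1000)·(-8.5/1000 + 1) − 1000 = -27.57 per mil
step 3: δ = (-27.57 + 1000)·(-2.8/1000 + 1) − 1000 = -30.29 per mil

-30.3 per mil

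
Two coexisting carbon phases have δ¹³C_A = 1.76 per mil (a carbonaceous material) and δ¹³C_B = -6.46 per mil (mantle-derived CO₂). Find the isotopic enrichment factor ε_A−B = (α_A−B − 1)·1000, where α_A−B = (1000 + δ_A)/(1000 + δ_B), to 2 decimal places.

8.27 per mil

α_A−B = (1000 + 1.76) / (1000 + -6.46) = 1001.76 / 993.54 = 1.008273
ε_A−B = (1.008273 − 1) × 1000 = 8.273 per mil
(The approximation ε ≈ δ_A − δ_B would give 8.22 per mil.)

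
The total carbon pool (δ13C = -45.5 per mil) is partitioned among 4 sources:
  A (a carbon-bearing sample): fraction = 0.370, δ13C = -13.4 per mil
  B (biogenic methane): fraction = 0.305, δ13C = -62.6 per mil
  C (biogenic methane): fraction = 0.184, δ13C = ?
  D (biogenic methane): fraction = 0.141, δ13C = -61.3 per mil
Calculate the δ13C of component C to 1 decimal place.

-69.6 per mil

Isotope mass balance: δ_bulk = Σ fᵢ·δᵢ.
-45.5 = 0.370×(-13.4) + 0.305×(-62.6) + 0.184×δ_C + 0.141×(-61.3)
0.184·δ_C = -45.5 − (-32.694) = -12.806
δ_C = -12.806 / 0.184 = -69.60 per mil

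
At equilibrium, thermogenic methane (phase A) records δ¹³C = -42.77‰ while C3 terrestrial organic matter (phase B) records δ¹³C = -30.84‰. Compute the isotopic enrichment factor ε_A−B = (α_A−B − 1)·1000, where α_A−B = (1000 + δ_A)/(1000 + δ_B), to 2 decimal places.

-12.31‰

α_A−B = (1000 + -42.77) / (1000 + -30.84) = 957.23 / 969.16 = 0.987690
ε_A−B = (0.987690 − 1) × 1000 = -12.310‰
(The approximation ε ≈ δ_A − δ_B would give -11.93‰.)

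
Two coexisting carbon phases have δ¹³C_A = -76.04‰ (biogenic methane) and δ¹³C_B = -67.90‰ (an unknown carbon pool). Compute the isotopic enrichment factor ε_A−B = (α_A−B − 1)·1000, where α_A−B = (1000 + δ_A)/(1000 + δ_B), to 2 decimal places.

-8.73‰

α_A−B = (1000 + -76.04) / (1000 + -67.90) = 923.96 / 932.10 = 0.991267
ε_A−B = (0.991267 − 1) × 1000 = -8.733‰
(The approximation ε ≈ δ_A − δ_B would give -8.14‰.)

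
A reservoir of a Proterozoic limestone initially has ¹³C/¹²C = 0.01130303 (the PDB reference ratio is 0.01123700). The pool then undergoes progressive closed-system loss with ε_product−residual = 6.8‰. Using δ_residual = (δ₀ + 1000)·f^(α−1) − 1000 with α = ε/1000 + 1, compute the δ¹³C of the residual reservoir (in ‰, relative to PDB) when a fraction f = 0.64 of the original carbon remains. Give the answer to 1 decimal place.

2.8‰

δ₀ = (0.01130303/0.01123700 − 1)×1000 = (1.005876 − 1)×1000 = 5.876‰
α − 1 = ε/1000 = 0.0068
f^(α−1) = 0.64^(0.0068) = 0.996970
δ_res = (5.876 + 1000) × 0.996970 − 1000 = 1002.828 − 1000 = 2.83‰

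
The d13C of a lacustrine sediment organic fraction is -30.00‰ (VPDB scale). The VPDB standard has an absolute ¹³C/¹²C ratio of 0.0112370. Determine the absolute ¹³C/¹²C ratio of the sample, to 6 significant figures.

0.0108999

R_sample = R_standard × (d13C/1000 + 1)
R_sample = 0.0112370 × (-30.00/1000 + 1) = 0.0112370 × 0.970000
R_sample = 0.0108999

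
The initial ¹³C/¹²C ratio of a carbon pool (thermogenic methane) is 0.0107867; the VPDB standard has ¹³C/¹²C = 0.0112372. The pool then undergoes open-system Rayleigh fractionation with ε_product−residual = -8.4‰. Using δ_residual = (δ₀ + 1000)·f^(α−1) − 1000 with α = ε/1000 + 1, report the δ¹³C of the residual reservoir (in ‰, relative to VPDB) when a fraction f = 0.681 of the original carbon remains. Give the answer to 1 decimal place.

-37.0‰

δ₀ = (0.0107867/0.0112372 − 1)×1000 = (0.959910 − 1)×1000 = -40.090‰
α − 1 = ε/1000 = -0.0084
f^(α−1) = 0.681^(-0.0084) = 1.003232
δ_res = (-40.090 + 1000) × 1.003232 − 1000 = 963.013 − 1000 = -36.99‰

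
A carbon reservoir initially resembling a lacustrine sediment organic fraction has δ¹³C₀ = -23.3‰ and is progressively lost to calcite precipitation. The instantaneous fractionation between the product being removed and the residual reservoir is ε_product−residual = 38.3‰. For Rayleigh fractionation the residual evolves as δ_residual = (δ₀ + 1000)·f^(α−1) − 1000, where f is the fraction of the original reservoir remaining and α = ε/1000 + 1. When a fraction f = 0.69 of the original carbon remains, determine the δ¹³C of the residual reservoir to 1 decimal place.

Rayleigh residual: δ_res = (δ₀ + 1000)·f^(α−1) − 1000
α = ε/1000 + 1 = 1.03830, so α − 1 = 0.03830
f^(α−1) = 0.69^(0.03830) = 0.985889
δ_res = (-23.3 + 1000) × 0.985889 − 1000 = 962.918 − 1000 = -37.08‰

-37.1‰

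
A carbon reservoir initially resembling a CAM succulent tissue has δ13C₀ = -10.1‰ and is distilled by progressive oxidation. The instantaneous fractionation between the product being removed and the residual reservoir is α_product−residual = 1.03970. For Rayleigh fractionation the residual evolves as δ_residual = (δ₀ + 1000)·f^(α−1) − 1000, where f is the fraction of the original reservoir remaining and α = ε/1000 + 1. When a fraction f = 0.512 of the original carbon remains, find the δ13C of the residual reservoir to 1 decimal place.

-36.1‰

Rayleigh residual: δ_res = (δ₀ + 1000)·f^(α−1) − 1000
α − 1 = 0.03970
f^(α−1) = 0.512^(0.03970) = 0.973774
δ_res = (-10.1 + 1000) × 0.973774 − 1000 = 963.939 − 1000 = -36.06‰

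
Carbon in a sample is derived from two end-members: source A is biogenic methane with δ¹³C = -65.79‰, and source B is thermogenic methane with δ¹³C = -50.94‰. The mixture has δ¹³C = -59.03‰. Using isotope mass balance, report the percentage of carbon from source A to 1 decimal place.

54.5%

δ_mix = f_A·δ_A + (1 − f_A)·δ_B  ⇒  f_A = (δ_mix − δ_B)/(δ_A − δ_B)
f_A = (-59.03 − (-50.94)) / (-65.79 − (-50.94))
f_A = -8.09 / -14.85 = 0.5448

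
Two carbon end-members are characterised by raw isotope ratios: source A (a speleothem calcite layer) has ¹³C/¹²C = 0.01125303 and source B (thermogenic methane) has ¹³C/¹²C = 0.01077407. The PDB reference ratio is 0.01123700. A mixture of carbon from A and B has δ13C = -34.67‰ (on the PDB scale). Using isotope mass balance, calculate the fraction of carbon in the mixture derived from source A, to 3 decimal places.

δ_A = (0.01125303/0.01123700 − 1)×1000 = (1.001427 − 1)×1000 = 1.427‰
δ_B = (0.01077407/0.01123700 − 1)×1000 = (0.958803 − 1)×1000 = -41.197‰
f_A = (δ_mix − δ_B)/(δ_A − δ_B) = (-34.67 − (-41.197))/(1.427 − (-41.197))
f_A = 6.527 / 42.623 = 0.1531

0.153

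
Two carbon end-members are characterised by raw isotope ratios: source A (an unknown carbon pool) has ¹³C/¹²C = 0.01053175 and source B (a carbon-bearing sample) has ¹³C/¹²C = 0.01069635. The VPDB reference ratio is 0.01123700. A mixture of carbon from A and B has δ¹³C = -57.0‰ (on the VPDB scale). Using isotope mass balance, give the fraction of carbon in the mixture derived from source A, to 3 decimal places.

0.607

δ_A = (0.01053175/0.01123700 − 1)×1000 = (0.937239 − 1)×1000 = -62.761‰
δ_B = (0.01069635/0.01123700 − 1)×1000 = (0.951887 − 1)×1000 = -48.113‰
f_A = (δ_mix − δ_B)/(δ_A − δ_B) = (-57.0 − (-48.113))/(-62.761 − (-48.113))
f_A = -8.887 / -14.648 = 0.6067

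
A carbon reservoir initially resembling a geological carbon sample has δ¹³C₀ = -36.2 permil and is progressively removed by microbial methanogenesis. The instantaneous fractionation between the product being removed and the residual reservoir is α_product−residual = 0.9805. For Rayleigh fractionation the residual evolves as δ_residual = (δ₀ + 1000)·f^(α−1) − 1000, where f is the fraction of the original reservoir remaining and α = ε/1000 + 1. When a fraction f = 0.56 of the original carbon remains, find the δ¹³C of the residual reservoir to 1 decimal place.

Rayleigh residual: δ_res = (δ₀ + 1000)·f^(α−1) − 1000
α − 1 = -0.01950
f^(α−1) = 0.56^(-0.01950) = 1.011371
δ_res = (-36.2 + 1000) × 1.011371 − 1000 = 974.759 − 1000 = -25.24 permil

-25.2 permil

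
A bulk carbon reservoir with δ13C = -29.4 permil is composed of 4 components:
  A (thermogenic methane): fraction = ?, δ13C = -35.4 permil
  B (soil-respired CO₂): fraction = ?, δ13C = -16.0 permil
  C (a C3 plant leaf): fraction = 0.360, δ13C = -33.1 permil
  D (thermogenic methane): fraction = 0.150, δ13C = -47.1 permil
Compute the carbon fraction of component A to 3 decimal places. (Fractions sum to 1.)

0.133

Let f_A and f_B be the unknown fractions; fractions sum to 1 so f_A + f_B = 0.490.
Mass balance: Σ fᵢ·δᵢ = δ_bulk ⇒ f_A·(-35.4) + f_B·(-16.0) = -29.4 − (-18.981) = -10.419
Substitute f_B = 0.490 − f_A:
f_A·(-35.4 − -16.0) = -10.419 − 0.490×(-16.0) = -2.579
f_A = -2.579 / -19.4 = 0.1329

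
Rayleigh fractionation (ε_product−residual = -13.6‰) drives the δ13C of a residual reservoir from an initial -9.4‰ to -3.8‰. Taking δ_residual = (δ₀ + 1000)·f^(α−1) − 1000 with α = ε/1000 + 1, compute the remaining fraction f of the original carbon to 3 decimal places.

α − 1 = ε/1000 = -0.0136
(δ_res + 1000)/(δ₀ + 1000) = (-3.8 + 1000)/(-9.4 + 1000) = 996.2/990.6 = 1.005653
f = 1.005653^(1/-0.0136) = exp(ln(1.005653)/-0.0136) = exp(0.00564/-0.0136)
f = exp(-0.4145) = 0.6607

0.661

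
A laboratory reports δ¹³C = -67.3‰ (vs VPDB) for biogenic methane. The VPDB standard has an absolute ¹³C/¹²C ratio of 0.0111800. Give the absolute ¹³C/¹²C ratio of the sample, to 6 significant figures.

0.0104276

R_sample = R_standard × (δ¹³C/1000 + 1)
R_sample = 0.0111800 × (-67.3/1000 + 1) = 0.0111800 × 0.932700
R_sample = 0.0104276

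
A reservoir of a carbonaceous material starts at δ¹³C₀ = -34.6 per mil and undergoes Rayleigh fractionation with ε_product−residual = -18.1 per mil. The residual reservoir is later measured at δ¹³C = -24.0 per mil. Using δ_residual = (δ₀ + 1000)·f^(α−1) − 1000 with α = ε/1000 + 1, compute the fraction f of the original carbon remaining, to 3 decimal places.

0.547

α − 1 = ε/1000 = -0.0181
(δ_res + 1000)/(δ₀ + 1000) = (-24.0 + 1000)/(-34.6 + 1000) = 976.0/965.4 = 1.010980
f = 1.010980^(1/-0.0181) = exp(ln(1.010980)/-0.0181) = exp(0.01092/-0.0181)
f = exp(-0.6033) = 0.5470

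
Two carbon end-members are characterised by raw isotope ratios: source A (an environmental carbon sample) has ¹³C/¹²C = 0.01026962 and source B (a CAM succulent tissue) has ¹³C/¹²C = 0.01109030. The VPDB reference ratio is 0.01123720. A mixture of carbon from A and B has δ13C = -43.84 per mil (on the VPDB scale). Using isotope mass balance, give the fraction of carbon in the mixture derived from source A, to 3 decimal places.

δ_A = (0.01026962/0.01123720 − 1)×1000 = (0.913895 − 1)×1000 = -86.105 per mil
δ_B = (0.01109030/0.01123720 − 1)×1000 = (0.986927 − 1)×1000 = -13.073 per mil
f_A = (δ_mix − δ_B)/(δ_A − δ_B) = (-43.84 − (-13.073))/(-86.105 − (-13.073))
f_A = -30.767 / -73.032 = 0.4213

0.421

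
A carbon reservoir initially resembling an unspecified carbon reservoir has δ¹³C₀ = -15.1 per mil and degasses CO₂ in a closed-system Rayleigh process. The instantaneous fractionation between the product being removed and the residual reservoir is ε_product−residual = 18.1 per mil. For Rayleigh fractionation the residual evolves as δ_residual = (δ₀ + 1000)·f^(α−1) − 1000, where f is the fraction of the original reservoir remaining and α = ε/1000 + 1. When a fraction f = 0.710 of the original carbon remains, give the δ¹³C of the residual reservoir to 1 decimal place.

Rayleigh residual: δ_res = (δ₀ + 1000)·f^(α−1) − 1000
α = ε/1000 + 1 = 1.01810, so α − 1 = 0.01810
f^(α−1) = 0.710^(0.01810) = 0.993820
δ_res = (-15.1 + 1000) × 0.993820 − 1000 = 978.813 − 1000 = -21.19 per mil

-21.2 per mil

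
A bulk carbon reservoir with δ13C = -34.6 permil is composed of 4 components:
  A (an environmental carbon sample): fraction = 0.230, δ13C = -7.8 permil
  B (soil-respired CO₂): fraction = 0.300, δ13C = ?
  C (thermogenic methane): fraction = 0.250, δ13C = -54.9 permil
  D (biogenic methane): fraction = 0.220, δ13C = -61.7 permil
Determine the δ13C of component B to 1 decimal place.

-18.4 permil

Isotope mass balance: δ_bulk = Σ fᵢ·δᵢ.
-34.6 = 0.230×(-7.8) + 0.300×δ_B + 0.250×(-54.9) + 0.220×(-61.7)
0.300·δ_B = -34.6 − (-29.093) = -5.507
δ_B = -5.507 / 0.300 = -18.36 permil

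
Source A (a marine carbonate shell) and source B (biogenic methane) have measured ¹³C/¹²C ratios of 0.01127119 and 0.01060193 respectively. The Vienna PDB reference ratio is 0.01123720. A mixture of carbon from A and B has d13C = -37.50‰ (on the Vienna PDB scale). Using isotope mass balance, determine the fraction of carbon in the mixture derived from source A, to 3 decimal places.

δ_A = (0.01127119/0.01123720 − 1)×1000 = (1.003025 − 1)×1000 = 3.025‰
δ_B = (0.01060193/0.01123720 − 1)×1000 = (0.943467 − 1)×1000 = -56.533‰
f_A = (δ_mix − δ_B)/(δ_A − δ_B) = (-37.50 − (-56.533))/(3.025 − (-56.533))
f_A = 19.033 / 59.558 = 0.3196

0.320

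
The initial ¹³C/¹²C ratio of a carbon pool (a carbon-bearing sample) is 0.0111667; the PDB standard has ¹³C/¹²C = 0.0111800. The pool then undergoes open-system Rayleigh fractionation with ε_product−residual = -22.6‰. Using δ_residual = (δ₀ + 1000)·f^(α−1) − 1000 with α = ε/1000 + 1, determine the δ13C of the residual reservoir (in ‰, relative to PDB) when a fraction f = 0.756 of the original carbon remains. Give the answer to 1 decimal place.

δ₀ = (0.0111667/0.0111800 − 1)×1000 = (0.998810 − 1)×1000 = -1.190‰
α − 1 = ε/1000 = -0.0226
f^(α−1) = 0.756^(-0.0226) = 1.006342
δ_res = (-1.190 + 1000) × 1.006342 − 1000 = 1005.144 − 1000 = 5.14‰

5.1‰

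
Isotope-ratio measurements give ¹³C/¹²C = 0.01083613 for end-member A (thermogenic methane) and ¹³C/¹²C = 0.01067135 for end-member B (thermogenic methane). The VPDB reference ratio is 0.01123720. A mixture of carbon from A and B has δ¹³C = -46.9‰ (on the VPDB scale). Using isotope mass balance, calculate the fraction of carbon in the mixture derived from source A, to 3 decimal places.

0.236

δ_A = (0.01083613/0.01123720 − 1)×1000 = (0.964309 − 1)×1000 = -35.691‰
δ_B = (0.01067135/0.01123720 − 1)×1000 = (0.949645 − 1)×1000 = -50.355‰
f_A = (δ_mix − δ_B)/(δ_A − δ_B) = (-46.9 − (-50.355))/(-35.691 − (-50.355))
f_A = 3.455 / 14.664 = 0.2356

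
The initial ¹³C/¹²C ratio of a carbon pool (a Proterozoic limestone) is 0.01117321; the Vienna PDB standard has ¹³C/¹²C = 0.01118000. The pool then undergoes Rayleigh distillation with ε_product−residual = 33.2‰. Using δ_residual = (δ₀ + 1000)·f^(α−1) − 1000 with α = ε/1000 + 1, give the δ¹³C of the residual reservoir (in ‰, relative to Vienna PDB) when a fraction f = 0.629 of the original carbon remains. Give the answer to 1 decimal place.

-15.9‰

δ₀ = (0.01117321/0.01118000 − 1)×1000 = (0.999393 − 1)×1000 = -0.607‰
α − 1 = ε/1000 = 0.0332
f^(α−1) = 0.629^(0.0332) = 0.984726
δ_res = (-0.607 + 1000) × 0.984726 − 1000 = 984.127 − 1000 = -15.87‰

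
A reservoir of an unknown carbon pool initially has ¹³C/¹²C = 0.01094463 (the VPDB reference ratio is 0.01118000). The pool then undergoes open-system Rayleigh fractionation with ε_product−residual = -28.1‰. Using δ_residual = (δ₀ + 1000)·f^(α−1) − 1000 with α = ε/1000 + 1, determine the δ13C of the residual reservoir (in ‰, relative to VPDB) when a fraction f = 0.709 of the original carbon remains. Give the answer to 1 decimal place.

-11.5‰

δ₀ = (0.01094463/0.01118000 − 1)×1000 = (0.978947 − 1)×1000 = -21.053‰
α − 1 = ε/1000 = -0.0281
f^(α−1) = 0.709^(-0.0281) = 1.009710
δ_res = (-21.053 + 1000) × 1.009710 − 1000 = 988.453 − 1000 = -11.55‰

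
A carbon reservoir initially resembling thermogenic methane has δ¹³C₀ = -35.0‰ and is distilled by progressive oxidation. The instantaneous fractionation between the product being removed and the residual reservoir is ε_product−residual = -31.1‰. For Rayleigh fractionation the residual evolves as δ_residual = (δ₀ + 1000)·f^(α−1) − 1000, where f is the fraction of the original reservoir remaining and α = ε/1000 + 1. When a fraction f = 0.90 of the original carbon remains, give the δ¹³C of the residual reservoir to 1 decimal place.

Rayleigh residual: δ_res = (δ₀ + 1000)·f^(α−1) − 1000
α = ε/1000 + 1 = 0.96890, so α − 1 = -0.03110
f^(α−1) = 0.90^(-0.03110) = 1.003282
δ_res = (-35.0 + 1000) × 1.003282 − 1000 = 968.167 − 1000 = -31.83‰

-31.8‰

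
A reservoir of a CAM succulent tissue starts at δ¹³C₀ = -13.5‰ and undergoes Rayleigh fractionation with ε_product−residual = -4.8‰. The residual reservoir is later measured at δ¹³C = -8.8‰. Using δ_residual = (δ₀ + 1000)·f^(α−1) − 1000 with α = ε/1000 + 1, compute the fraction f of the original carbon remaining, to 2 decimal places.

0.37

α − 1 = ε/1000 = -0.0048
(δ_res + 1000)/(δ₀ + 1000) = (-8.8 + 1000)/(-13.5 + 1000) = 991.2/986.5 = 1.004764
f = 1.004764^(1/-0.0048) = exp(ln(1.004764)/-0.0048) = exp(0.00475/-0.0048)
f = exp(-0.9902) = 0.3715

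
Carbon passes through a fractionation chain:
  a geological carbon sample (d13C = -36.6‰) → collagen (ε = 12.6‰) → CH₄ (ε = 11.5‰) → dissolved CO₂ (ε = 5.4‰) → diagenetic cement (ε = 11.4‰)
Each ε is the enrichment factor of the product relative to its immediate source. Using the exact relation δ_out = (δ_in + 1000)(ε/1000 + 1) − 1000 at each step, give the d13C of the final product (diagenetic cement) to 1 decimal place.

step 1: δ = (-36.60 + 1000)·(12.6/1000 + 1) − 1000 = -24.46‰
step 2: δ = (-24.46 + 1000)·(11.5/1000 + 1) − 1000 = -13.24‰
step 3: δ = (-13.24 + 1000)·(5.4/1000 + 1) − 1000 = -7.91‰
step 4: δ = (-7.91 + 1000)·(11.4/1000 + 1) − 1000 = 3.40‰

3.4‰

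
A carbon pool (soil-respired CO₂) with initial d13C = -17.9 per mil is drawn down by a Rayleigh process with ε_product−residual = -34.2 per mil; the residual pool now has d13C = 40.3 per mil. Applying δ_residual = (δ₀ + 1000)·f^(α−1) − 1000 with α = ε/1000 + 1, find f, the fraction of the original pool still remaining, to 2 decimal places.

α − 1 = ε/1000 = -0.0342
(δ_res + 1000)/(δ₀ + 1000) = (40.3 + 1000)/(-17.9 + 1000) = 1040.3/982.1 = 1.059261
f = 1.059261^(1/-0.0342) = exp(ln(1.059261)/-0.0342) = exp(0.05757/-0.0342)
f = exp(-1.6834) = 0.1857

0.19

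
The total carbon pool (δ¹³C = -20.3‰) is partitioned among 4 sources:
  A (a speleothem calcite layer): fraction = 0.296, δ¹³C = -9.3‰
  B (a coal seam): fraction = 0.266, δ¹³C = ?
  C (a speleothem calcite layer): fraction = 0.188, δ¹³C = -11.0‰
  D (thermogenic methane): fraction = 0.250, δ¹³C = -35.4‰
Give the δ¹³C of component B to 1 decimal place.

Isotope mass balance: δ_bulk = Σ fᵢ·δᵢ.
-20.3 = 0.296×(-9.3) + 0.266×δ_B + 0.188×(-11.0) + 0.250×(-35.4)
0.266·δ_B = -20.3 − (-13.671) = -6.629
δ_B = -6.629 / 0.266 = -24.92‰

-24.9‰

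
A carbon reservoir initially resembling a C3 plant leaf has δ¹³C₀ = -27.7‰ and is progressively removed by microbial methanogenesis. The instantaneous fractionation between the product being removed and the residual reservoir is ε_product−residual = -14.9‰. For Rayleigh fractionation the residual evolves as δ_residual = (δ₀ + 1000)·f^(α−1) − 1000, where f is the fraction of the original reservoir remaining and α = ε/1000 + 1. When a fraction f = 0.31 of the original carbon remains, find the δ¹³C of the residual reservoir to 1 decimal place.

-10.6‰

Rayleigh residual: δ_res = (δ₀ + 1000)·f^(α−1) − 1000
α = ε/1000 + 1 = 0.98510, so α − 1 = -0.01490
f^(α−1) = 0.31^(-0.01490) = 1.017604
δ_res = (-27.7 + 1000) × 1.017604 − 1000 = 989.416 − 1000 = -10.58‰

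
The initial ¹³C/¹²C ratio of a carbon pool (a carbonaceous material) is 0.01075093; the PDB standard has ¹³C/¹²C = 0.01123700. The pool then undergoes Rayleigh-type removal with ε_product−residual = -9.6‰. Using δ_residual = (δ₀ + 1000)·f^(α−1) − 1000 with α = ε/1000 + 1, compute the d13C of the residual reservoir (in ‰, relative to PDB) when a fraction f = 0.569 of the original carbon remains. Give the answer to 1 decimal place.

δ₀ = (0.01075093/0.01123700 − 1)×1000 = (0.956744 − 1)×1000 = -43.256‰
α − 1 = ε/1000 = -0.0096
f^(α−1) = 0.569^(-0.0096) = 1.005428
δ_res = (-43.256 + 1000) × 1.005428 − 1000 = 961.937 − 1000 = -38.06‰

-38.1‰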